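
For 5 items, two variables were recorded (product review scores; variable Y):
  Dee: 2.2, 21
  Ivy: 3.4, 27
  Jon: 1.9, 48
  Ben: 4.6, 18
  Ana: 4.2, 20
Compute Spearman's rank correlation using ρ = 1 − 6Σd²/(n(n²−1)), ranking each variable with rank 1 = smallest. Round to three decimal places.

Ranks of variable 1: 2, 3, 1, 5, 4
Ranks of variable 2: 3, 4, 5, 1, 2
d = r₁ − r₂: -1, -1, -4, 4, 2
d²: 1, 1, 16, 16, 4; Σd² = 38
ρ = 1 − 6·38/(5·24) = 1 − 228/120 = -0.900

-0.900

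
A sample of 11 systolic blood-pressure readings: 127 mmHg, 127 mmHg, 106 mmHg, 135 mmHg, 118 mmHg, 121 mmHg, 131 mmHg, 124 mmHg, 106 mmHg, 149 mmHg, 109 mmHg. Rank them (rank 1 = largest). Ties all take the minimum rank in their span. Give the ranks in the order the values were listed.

4, 4, 10, 2, 8, 7, 3, 6, 10, 1, 9

Sorted (descending): 149, 135, 131, 127, 127, 124, 121, 118, 109, 106, 106
The 2 values of 127 occupy positions 4–5 → each gets rank 4.
The 2 values of 106 occupy positions 10–11 → each gets rank 10.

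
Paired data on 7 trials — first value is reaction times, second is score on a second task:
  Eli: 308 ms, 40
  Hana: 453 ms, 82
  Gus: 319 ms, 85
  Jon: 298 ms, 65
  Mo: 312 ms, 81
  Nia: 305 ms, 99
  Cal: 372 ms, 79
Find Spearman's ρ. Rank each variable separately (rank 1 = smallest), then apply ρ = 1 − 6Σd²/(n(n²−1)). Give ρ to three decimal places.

Ranks of variable 1: 3, 7, 5, 1, 4, 2, 6
Ranks of variable 2: 1, 5, 6, 2, 4, 7, 3
d = r₁ − r₂: 2, 2, -1, -1, 0, -5, 3
d²: 4, 4, 1, 1, 0, 25, 9; Σd² = 44
ρ = 1 − 6·44/(7·48) = 1 − 264/336 = 0.214

0.214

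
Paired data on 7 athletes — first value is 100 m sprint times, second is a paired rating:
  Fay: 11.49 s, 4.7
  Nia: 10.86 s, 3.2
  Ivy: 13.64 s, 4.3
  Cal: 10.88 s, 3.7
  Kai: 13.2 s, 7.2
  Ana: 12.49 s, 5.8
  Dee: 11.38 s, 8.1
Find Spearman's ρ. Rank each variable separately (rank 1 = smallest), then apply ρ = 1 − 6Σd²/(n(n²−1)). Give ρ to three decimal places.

Ranks of variable 1: 4, 1, 7, 2, 6, 5, 3
Ranks of variable 2: 4, 1, 3, 2, 6, 5, 7
d = r₁ − r₂: 0, 0, 4, 0, 0, 0, -4
d²: 0, 0, 16, 0, 0, 0, 16; Σd² = 32
ρ = 1 − 6·32/(7·48) = 1 − 192/336 = 0.429

0.429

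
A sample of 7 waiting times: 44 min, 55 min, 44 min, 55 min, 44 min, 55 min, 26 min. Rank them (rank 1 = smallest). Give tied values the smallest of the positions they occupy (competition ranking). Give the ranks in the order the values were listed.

2, 5, 2, 5, 2, 5, 1

Sorted (ascending): 26, 44, 44, 44, 55, 55, 55
The 3 values of 44 occupy positions 2–4 → each gets rank 2.
The 3 values of 55 occupy positions 5–7 → each gets rank 5.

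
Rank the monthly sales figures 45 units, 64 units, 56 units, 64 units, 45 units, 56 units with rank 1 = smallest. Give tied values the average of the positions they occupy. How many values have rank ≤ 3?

2

Sorted (ascending): 45, 45, 56, 56, 64, 64
The 2 values of 45 occupy positions 1–2 → average rank (1+2)/2 = 1.5.
The 2 values of 56 occupy positions 3–4 → average rank (3+4)/2 = 3.5.
The 2 values of 64 occupy positions 5–6 → average rank (5+6)/2 = 5.5.
Ranks ≤ 3: {1.5, 1.5} → 2 values.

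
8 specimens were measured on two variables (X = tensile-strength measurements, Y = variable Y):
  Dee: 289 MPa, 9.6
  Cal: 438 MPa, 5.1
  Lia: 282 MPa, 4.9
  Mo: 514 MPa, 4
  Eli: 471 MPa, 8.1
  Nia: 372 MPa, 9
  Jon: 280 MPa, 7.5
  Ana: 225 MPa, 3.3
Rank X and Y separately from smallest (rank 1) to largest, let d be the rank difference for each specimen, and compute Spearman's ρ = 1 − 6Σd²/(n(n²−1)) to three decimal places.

Ranks of variable 1: 4, 6, 3, 8, 7, 5, 2, 1
Ranks of variable 2: 8, 4, 3, 2, 6, 7, 5, 1
d = r₁ − r₂: -4, 2, 0, 6, 1, -2, -3, 0
d²: 16, 4, 0, 36, 1, 4, 9, 0; Σd² = 70
ρ = 1 − 6·70/(8·63) = 1 − 420/504 = 0.167

0.167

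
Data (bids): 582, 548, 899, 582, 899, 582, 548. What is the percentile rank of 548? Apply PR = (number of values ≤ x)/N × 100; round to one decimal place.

N = 7.
Strictly below 548: 0. Equal to 548: 2.
PR = 2/7 × 100 = 28.6

28.6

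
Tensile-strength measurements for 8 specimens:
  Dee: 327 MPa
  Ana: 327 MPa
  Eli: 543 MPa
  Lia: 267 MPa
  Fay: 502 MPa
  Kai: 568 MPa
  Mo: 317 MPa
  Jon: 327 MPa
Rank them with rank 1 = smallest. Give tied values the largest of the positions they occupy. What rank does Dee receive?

5

Sorted (ascending): 267, 317, 327, 327, 327, 502, 543, 568
The 3 values of 327 occupy positions 3–5 → each gets rank 5.
Dee has value 327 MPa → rank 5.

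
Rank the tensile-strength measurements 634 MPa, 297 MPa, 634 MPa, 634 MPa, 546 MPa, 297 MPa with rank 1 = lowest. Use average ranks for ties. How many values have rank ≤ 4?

Sorted (ascending): 297, 297, 546, 634, 634, 634
The 2 values of 297 occupy positions 1–2 → average rank (1+2)/2 = 1.5.
The 3 values of 634 occupy positions 4–6 → average rank 5.
Ranks ≤ 4: {1.5, 1.5, 3} → 3 values.

3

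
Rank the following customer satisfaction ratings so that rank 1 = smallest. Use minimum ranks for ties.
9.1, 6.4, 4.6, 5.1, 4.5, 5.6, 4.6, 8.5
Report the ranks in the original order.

8, 6, 2, 4, 1, 5, 2, 7

Sorted (ascending): 4.5, 4.6, 4.6, 5.1, 5.6, 6.4, 8.5, 9.1
The 2 values of 4.6 occupy positions 2–3 → each gets rank 2.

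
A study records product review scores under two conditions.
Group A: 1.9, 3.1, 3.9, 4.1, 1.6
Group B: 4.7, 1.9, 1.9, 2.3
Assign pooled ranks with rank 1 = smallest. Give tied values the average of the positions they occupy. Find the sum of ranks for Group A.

Sorted (ascending): 1.6, 1.9, 1.9, 1.9, 2.3, 3.1, 3.9, 4.1, 4.7
The 3 values of 1.9 occupy positions 2–4 → average rank 3.
Group A values → pooled ranks: 1.9→3, 3.1→6, 3.9→7, 4.1→8, 1.6→1
Rank sum = 3 + 6 + 7 + 8 + 1 = 25

25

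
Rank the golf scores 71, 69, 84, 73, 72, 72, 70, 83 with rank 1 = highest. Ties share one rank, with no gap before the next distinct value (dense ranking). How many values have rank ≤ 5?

Sorted (descending): 84, 83, 73, 72, 72, 71, 70, 69
The 2 values of 72 share dense rank 4.
Remaining distinct values take the next consecutive integers.
Ranks ≤ 5: {1, 2, 3, 4, 4, 5} → 6 values.

6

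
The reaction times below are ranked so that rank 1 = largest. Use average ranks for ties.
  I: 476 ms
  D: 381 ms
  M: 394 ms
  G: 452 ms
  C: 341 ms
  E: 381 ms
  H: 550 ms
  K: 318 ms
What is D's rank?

Sorted (descending): 550, 476, 452, 394, 381, 381, 341, 318
The 2 values of 381 occupy positions 5–6 → average rank (5+6)/2 = 5.5.
D has value 381 ms → rank 5.5.

5.5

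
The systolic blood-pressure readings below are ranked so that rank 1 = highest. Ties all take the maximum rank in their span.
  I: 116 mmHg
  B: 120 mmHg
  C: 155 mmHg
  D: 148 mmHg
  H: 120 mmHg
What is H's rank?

Sorted (descending): 155, 148, 120, 120, 116
The 2 values of 120 occupy positions 3–4 → each gets rank 4.
H has value 120 mmHg → rank 4.

4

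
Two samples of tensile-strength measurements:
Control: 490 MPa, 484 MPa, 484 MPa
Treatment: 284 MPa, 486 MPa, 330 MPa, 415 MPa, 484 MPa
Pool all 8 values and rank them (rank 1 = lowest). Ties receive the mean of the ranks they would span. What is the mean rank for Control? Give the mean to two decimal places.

Sorted (ascending): 284, 330, 415, 484, 484, 484, 486, 490
The 3 values of 484 occupy positions 4–6 → average rank 5.
Control values → pooled ranks: 490→8, 484→5, 484→5
Mean rank = (8 + 5 + 5) / 3 = 6.00

6.00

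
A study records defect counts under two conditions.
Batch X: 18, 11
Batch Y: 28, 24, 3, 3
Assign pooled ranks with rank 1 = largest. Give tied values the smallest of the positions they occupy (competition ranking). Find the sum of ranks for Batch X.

7

Sorted (descending): 28, 24, 18, 11, 3, 3
The 2 values of 3 occupy positions 5–6 → each gets rank 5.
Batch X values → pooled ranks: 18→3, 11→4
Rank sum = 3 + 4 = 7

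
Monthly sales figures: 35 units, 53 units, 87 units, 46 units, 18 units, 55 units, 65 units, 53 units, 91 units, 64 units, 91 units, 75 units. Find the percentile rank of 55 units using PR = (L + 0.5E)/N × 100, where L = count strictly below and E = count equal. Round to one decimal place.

N = 12.
Strictly below 55: 5. Equal to 55: 1.
PR = (5 + 0.5·1)/12 × 100 = 45.8

45.8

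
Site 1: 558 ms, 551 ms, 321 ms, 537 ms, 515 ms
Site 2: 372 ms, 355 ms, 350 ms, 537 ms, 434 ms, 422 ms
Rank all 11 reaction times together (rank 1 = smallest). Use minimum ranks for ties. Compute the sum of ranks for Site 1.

Sorted (ascending): 321, 350, 355, 372, 422, 434, 515, 537, 537, 551, 558
The 2 values of 537 occupy positions 8–9 → each gets rank 8.
Site 1 values → pooled ranks: 558→11, 551→10, 321→1, 537→8, 515→7
Rank sum = 11 + 10 + 1 + 8 + 7 = 37

37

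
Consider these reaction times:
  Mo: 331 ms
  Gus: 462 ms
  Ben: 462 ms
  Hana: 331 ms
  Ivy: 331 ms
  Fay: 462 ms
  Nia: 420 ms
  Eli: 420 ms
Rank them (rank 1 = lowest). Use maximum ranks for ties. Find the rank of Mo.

Sorted (ascending): 331, 331, 331, 420, 420, 462, 462, 462
The 3 values of 331 occupy positions 1–3 → each gets rank 3.
The 2 values of 420 occupy positions 4–5 → each gets rank 5.
The 3 values of 462 occupy positions 6–8 → each gets rank 8.
Mo has value 331 ms → rank 3.

3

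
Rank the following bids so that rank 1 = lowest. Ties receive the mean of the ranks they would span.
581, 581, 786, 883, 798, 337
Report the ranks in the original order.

Sorted (ascending): 337, 581, 581, 786, 798, 883
The 2 values of 581 occupy positions 2–3 → average rank (2+3)/2 = 2.5.

2.5, 2.5, 4, 6, 5, 1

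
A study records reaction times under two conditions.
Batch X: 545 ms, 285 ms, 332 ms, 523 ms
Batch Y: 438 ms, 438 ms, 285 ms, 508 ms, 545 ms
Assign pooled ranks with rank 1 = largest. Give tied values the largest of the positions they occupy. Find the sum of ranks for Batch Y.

Sorted (descending): 545, 545, 523, 508, 438, 438, 332, 285, 285
The 2 values of 545 occupy positions 1–2 → each gets rank 2.
The 2 values of 438 occupy positions 5–6 → each gets rank 6.
The 2 values of 285 occupy positions 8–9 → each gets rank 9.
Batch Y values → pooled ranks: 438→6, 438→6, 285→9, 508→4, 545→2
Rank sum = 6 + 6 + 9 + 4 + 2 = 27

27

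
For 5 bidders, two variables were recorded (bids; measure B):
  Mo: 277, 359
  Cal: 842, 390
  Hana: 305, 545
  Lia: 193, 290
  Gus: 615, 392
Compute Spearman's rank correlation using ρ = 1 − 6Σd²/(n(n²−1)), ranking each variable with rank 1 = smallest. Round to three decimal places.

Ranks of variable 1: 2, 5, 3, 1, 4
Ranks of variable 2: 2, 3, 5, 1, 4
d = r₁ − r₂: 0, 2, -2, 0, 0
d²: 0, 4, 4, 0, 0; Σd² = 8
ρ = 1 − 6·8/(5·24) = 1 − 48/120 = 0.600

0.600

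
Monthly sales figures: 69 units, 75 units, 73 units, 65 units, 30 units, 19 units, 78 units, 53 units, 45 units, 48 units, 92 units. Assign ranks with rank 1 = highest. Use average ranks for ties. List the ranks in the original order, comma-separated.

5, 3, 4, 6, 10, 11, 2, 7, 9, 8, 1

Sorted (descending): 92, 78, 75, 73, 69, 65, 53, 48, 45, 30, 19
No ties — each value takes its position as its rank.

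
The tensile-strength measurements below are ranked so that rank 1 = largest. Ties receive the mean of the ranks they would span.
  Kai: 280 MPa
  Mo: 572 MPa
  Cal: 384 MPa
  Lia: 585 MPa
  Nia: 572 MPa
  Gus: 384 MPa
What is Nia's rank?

2.5

Sorted (descending): 585, 572, 572, 384, 384, 280
The 2 values of 572 occupy positions 2–3 → average rank (2+3)/2 = 2.5.
The 2 values of 384 occupy positions 4–5 → average rank (4+5)/2 = 4.5.
Nia has value 572 MPa → rank 2.5.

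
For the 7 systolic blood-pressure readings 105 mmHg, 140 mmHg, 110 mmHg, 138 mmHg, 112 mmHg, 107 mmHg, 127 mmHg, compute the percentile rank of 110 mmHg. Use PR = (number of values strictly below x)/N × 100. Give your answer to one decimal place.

N = 7.
Strictly below 110: 2. Equal to 110: 1.
PR = 2/7 × 100 = 28.6

28.6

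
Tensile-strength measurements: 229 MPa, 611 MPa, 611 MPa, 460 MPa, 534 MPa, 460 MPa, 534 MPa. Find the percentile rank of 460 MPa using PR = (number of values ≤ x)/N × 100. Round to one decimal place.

42.9

N = 7.
Strictly below 460: 1. Equal to 460: 2.
PR = 3/7 × 100 = 42.9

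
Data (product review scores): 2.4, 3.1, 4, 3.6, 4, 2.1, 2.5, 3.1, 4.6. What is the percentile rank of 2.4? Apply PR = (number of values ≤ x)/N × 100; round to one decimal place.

22.2

N = 9.
Strictly below 2.4: 1. Equal to 2.4: 1.
PR = 2/9 × 100 = 22.2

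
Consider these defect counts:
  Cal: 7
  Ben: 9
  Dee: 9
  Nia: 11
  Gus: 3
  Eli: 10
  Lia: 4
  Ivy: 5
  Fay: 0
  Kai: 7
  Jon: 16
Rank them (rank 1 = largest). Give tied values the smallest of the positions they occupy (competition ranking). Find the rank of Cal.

Sorted (descending): 16, 11, 10, 9, 9, 7, 7, 5, 4, 3, 0
The 2 values of 9 occupy positions 4–5 → each gets rank 4.
The 2 values of 7 occupy positions 6–7 → each gets rank 6.
Cal has value 7 → rank 6.

6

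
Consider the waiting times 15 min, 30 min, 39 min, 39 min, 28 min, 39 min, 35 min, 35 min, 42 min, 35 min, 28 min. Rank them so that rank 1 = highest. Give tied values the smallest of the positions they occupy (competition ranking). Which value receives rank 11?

15

Sorted (descending): 42, 39, 39, 39, 35, 35, 35, 30, 28, 28, 15
The 3 values of 39 occupy positions 2–4 → each gets rank 2.
The 3 values of 35 occupy positions 5–7 → each gets rank 5.
The 2 values of 28 occupy positions 9–10 → each gets rank 9.
Rank 11 → value 15.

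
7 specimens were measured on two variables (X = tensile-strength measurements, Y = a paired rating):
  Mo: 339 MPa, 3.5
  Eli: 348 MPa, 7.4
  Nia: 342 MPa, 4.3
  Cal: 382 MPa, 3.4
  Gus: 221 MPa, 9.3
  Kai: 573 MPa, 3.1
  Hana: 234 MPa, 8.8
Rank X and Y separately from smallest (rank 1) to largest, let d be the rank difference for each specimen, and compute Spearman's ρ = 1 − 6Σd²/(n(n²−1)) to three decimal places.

Ranks of variable 1: 3, 5, 4, 6, 1, 7, 2
Ranks of variable 2: 3, 5, 4, 2, 7, 1, 6
d = r₁ − r₂: 0, 0, 0, 4, -6, 6, -4
d²: 0, 0, 0, 16, 36, 36, 16; Σd² = 104
ρ = 1 − 6·104/(7·48) = 1 − 624/336 = -0.857

-0.857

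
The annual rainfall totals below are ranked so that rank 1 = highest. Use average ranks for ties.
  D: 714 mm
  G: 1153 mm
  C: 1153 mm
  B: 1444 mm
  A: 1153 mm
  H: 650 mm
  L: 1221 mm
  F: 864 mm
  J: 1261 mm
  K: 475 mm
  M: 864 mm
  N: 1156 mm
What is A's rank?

Sorted (descending): 1444, 1261, 1221, 1156, 1153, 1153, 1153, 864, 864, 714, 650, 475
The 3 values of 1153 occupy positions 5–7 → average rank 6.
The 2 values of 864 occupy positions 8–9 → average rank (8+9)/2 = 8.5.
A has value 1153 mm → rank 6.

6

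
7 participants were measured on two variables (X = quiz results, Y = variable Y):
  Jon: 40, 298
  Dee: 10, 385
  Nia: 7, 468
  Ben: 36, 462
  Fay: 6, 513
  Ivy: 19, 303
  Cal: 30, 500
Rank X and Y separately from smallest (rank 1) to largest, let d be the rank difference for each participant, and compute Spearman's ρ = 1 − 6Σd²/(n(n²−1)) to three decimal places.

-0.607

Ranks of variable 1: 7, 3, 2, 6, 1, 4, 5
Ranks of variable 2: 1, 3, 5, 4, 7, 2, 6
d = r₁ − r₂: 6, 0, -3, 2, -6, 2, -1
d²: 36, 0, 9, 4, 36, 4, 1; Σd² = 90
ρ = 1 − 6·90/(7·48) = 1 − 540/336 = -0.607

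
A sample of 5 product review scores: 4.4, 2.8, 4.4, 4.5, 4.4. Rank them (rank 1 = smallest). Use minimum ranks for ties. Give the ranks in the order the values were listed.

Sorted (ascending): 2.8, 4.4, 4.4, 4.4, 4.5
The 3 values of 4.4 occupy positions 2–4 → each gets rank 2.

2, 1, 2, 5, 2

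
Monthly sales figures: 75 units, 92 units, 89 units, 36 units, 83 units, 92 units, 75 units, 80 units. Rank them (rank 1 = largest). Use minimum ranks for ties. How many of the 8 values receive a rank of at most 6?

Sorted (descending): 92, 92, 89, 83, 80, 75, 75, 36
The 2 values of 92 occupy positions 1–2 → each gets rank 1.
The 2 values of 75 occupy positions 6–7 → each gets rank 6.
Ranks ≤ 6: {1, 1, 3, 4, 5, 6, 6} → 7 values.

7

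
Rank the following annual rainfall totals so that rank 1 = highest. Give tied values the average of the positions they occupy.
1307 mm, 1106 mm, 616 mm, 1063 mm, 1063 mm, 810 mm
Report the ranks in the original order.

Sorted (descending): 1307, 1106, 1063, 1063, 810, 616
The 2 values of 1063 occupy positions 3–4 → average rank (3+4)/2 = 3.5.

1, 2, 6, 3.5, 3.5, 5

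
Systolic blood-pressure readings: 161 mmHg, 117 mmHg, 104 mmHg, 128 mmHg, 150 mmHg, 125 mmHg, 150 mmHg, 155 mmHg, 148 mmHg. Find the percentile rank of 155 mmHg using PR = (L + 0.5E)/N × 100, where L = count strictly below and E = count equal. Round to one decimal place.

83.3

N = 9.
Strictly below 155: 7. Equal to 155: 1.
PR = (7 + 0.5·1)/9 × 100 = 83.3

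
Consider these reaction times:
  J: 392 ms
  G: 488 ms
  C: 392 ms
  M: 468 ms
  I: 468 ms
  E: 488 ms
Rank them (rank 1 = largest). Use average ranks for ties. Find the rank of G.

1.5

Sorted (descending): 488, 488, 468, 468, 392, 392
The 2 values of 488 occupy positions 1–2 → average rank (1+2)/2 = 1.5.
The 2 values of 468 occupy positions 3–4 → average rank (3+4)/2 = 3.5.
The 2 values of 392 occupy positions 5–6 → average rank (5+6)/2 = 5.5.
G has value 488 ms → rank 1.5.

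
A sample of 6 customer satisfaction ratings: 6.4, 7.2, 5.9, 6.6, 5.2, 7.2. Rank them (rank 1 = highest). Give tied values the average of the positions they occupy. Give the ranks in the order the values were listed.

Sorted (descending): 7.2, 7.2, 6.6, 6.4, 5.9, 5.2
The 2 values of 7.2 occupy positions 1–2 → average rank (1+2)/2 = 1.5.

4, 1.5, 5, 3, 6, 1.5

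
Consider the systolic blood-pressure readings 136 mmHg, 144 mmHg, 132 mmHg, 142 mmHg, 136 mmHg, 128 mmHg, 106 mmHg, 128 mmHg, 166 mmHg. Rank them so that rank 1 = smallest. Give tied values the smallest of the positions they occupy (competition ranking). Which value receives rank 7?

Sorted (ascending): 106, 128, 128, 132, 136, 136, 142, 144, 166
The 2 values of 128 occupy positions 2–3 → each gets rank 2.
The 2 values of 136 occupy positions 5–6 → each gets rank 5.
Rank 7 → value 142.

142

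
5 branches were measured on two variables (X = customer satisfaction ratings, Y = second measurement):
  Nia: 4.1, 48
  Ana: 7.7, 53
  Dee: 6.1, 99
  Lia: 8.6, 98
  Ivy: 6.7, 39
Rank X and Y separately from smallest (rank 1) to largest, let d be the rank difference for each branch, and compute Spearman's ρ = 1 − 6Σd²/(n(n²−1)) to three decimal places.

Ranks of variable 1: 1, 4, 2, 5, 3
Ranks of variable 2: 2, 3, 5, 4, 1
d = r₁ − r₂: -1, 1, -3, 1, 2
d²: 1, 1, 9, 1, 4; Σd² = 16
ρ = 1 − 6·16/(5·24) = 1 − 96/120 = 0.200

0.200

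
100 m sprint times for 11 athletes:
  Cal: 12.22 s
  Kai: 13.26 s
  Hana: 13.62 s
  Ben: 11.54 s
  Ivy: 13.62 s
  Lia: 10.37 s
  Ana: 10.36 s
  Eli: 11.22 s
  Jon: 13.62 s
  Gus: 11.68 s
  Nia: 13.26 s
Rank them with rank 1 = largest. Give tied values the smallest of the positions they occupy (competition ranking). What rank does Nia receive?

4

Sorted (descending): 13.62, 13.62, 13.62, 13.26, 13.26, 12.22, 11.68, 11.54, 11.22, 10.37, 10.36
The 3 values of 13.62 occupy positions 1–3 → each gets rank 1.
The 2 values of 13.26 occupy positions 4–5 → each gets rank 4.
Nia has value 13.26 s → rank 4.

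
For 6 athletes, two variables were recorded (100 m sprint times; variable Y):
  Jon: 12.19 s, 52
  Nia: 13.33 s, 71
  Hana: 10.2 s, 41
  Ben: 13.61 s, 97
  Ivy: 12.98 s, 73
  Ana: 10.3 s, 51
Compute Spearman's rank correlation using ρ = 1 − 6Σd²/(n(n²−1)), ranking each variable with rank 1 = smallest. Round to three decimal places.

0.943

Ranks of variable 1: 3, 5, 1, 6, 4, 2
Ranks of variable 2: 3, 4, 1, 6, 5, 2
d = r₁ − r₂: 0, 1, 0, 0, -1, 0
d²: 0, 1, 0, 0, 1, 0; Σd² = 2
ρ = 1 − 6·2/(6·35) = 1 − 12/210 = 0.943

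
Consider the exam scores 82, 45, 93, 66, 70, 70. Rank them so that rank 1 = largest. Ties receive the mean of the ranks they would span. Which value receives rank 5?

Sorted (descending): 93, 82, 70, 70, 66, 45
The 2 values of 70 occupy positions 3–4 → average rank (3+4)/2 = 3.5.
Rank 5 → value 66.

66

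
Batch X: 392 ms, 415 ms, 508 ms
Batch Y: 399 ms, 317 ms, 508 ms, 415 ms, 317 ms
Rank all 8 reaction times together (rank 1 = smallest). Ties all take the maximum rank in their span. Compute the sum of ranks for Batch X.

17

Sorted (ascending): 317, 317, 392, 399, 415, 415, 508, 508
The 2 values of 317 occupy positions 1–2 → each gets rank 2.
The 2 values of 415 occupy positions 5–6 → each gets rank 6.
The 2 values of 508 occupy positions 7–8 → each gets rank 8.
Batch X values → pooled ranks: 392→3, 415→6, 508→8
Rank sum = 3 + 6 + 8 = 17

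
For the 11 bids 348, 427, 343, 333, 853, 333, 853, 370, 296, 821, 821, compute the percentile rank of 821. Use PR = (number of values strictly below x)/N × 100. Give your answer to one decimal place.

63.6

N = 11.
Strictly below 821: 7. Equal to 821: 2.
PR = 7/11 × 100 = 63.6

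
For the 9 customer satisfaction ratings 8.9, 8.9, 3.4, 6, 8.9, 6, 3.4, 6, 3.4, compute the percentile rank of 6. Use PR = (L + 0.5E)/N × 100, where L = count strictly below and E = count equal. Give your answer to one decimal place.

50.0

N = 9.
Strictly below 6: 3. Equal to 6: 3.
PR = (3 + 0.5·3)/9 × 100 = 50.0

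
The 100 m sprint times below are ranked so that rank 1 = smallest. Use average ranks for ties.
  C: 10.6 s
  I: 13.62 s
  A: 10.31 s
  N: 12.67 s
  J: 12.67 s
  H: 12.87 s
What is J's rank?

Sorted (ascending): 10.31, 10.6, 12.67, 12.67, 12.87, 13.62
The 2 values of 12.67 occupy positions 3–4 → average rank (3+4)/2 = 3.5.
J has value 12.67 s → rank 3.5.

3.5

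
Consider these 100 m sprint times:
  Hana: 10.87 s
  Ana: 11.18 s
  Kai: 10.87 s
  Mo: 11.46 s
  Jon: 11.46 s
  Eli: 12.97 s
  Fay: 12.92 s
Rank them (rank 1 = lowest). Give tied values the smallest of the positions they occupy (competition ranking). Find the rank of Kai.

1

Sorted (ascending): 10.87, 10.87, 11.18, 11.46, 11.46, 12.92, 12.97
The 2 values of 10.87 occupy positions 1–2 → each gets rank 1.
The 2 values of 11.46 occupy positions 4–5 → each gets rank 4.
Kai has value 10.87 s → rank 1.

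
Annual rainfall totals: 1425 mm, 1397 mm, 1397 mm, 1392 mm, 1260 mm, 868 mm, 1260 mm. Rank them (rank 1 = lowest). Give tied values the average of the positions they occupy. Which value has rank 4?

Sorted (ascending): 868, 1260, 1260, 1392, 1397, 1397, 1425
The 2 values of 1260 occupy positions 2–3 → average rank (2+3)/2 = 2.5.
The 2 values of 1397 occupy positions 5–6 → average rank (5+6)/2 = 5.5.
Rank 4 → value 1392.

1392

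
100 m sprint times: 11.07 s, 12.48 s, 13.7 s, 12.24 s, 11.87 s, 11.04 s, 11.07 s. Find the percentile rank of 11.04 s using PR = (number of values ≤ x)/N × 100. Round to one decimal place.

N = 7.
Strictly below 11.04: 0. Equal to 11.04: 1.
PR = 1/7 × 100 = 14.3

14.3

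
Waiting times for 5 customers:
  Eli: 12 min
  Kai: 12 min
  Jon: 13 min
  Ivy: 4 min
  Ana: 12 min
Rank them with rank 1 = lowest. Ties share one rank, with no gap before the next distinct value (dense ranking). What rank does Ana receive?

2

Sorted (ascending): 4, 12, 12, 12, 13
The 3 values of 12 share dense rank 2.
Remaining distinct values take the next consecutive integers.
Ana has value 12 min → rank 2.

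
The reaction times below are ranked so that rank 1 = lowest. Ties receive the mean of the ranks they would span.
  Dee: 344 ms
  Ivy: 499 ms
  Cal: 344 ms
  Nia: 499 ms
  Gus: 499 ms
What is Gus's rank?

Sorted (ascending): 344, 344, 499, 499, 499
The 2 values of 344 occupy positions 1–2 → average rank (1+2)/2 = 1.5.
The 3 values of 499 occupy positions 3–5 → average rank 4.
Gus has value 499 ms → rank 4.

4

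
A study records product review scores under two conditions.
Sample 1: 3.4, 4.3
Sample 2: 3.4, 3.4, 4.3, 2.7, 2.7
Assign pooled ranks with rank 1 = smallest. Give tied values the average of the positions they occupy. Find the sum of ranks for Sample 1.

10.5

Sorted (ascending): 2.7, 2.7, 3.4, 3.4, 3.4, 4.3, 4.3
The 2 values of 2.7 occupy positions 1–2 → average rank (1+2)/2 = 1.5.
The 3 values of 3.4 occupy positions 3–5 → average rank 4.
The 2 values of 4.3 occupy positions 6–7 → average rank (6+7)/2 = 6.5.
Sample 1 values → pooled ranks: 3.4→4, 4.3→6.5
Rank sum = 4 + 6.5 = 10.5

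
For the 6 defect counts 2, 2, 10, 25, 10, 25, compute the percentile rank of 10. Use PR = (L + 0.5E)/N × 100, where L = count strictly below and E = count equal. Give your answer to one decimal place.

50.0

N = 6.
Strictly below 10: 2. Equal to 10: 2.
PR = (2 + 0.5·2)/6 × 100 = 50.0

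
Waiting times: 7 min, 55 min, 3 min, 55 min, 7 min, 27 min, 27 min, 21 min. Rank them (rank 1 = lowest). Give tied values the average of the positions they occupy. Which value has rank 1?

Sorted (ascending): 3, 7, 7, 21, 27, 27, 55, 55
The 2 values of 7 occupy positions 2–3 → average rank (2+3)/2 = 2.5.
The 2 values of 27 occupy positions 5–6 → average rank (5+6)/2 = 5.5.
The 2 values of 55 occupy positions 7–8 → average rank (7+8)/2 = 7.5.
Rank 1 → value 3.

3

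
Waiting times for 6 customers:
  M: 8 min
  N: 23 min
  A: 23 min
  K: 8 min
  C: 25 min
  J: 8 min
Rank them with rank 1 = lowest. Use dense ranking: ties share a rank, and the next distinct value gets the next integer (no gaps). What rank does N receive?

Sorted (ascending): 8, 8, 8, 23, 23, 25
The 3 values of 8 share dense rank 1.
The 2 values of 23 share dense rank 2.
Remaining distinct values take the next consecutive integers.
N has value 23 min → rank 2.

2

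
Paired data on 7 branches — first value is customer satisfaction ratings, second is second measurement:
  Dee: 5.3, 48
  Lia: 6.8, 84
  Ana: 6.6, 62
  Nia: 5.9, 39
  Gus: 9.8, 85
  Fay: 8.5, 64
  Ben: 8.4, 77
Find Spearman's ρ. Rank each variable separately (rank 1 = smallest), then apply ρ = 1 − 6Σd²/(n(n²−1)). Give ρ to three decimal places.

0.821

Ranks of variable 1: 1, 4, 3, 2, 7, 6, 5
Ranks of variable 2: 2, 6, 3, 1, 7, 4, 5
d = r₁ − r₂: -1, -2, 0, 1, 0, 2, 0
d²: 1, 4, 0, 1, 0, 4, 0; Σd² = 10
ρ = 1 − 6·10/(7·48) = 1 − 60/336 = 0.821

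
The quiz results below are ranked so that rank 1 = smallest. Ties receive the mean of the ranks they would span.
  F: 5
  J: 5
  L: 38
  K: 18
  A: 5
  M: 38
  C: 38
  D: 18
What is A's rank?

2

Sorted (ascending): 5, 5, 5, 18, 18, 38, 38, 38
The 3 values of 5 occupy positions 1–3 → average rank 2.
The 2 values of 18 occupy positions 4–5 → average rank (4+5)/2 = 4.5.
The 3 values of 38 occupy positions 6–8 → average rank 7.
A has value 5 → rank 2.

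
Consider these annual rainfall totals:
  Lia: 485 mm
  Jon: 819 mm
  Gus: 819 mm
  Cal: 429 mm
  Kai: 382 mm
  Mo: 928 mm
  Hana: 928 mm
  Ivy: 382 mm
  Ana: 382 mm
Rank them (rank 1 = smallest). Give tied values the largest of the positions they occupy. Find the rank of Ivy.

3

Sorted (ascending): 382, 382, 382, 429, 485, 819, 819, 928, 928
The 3 values of 382 occupy positions 1–3 → each gets rank 3.
The 2 values of 819 occupy positions 6–7 → each gets rank 7.
The 2 values of 928 occupy positions 8–9 → each gets rank 9.
Ivy has value 382 mm → rank 3.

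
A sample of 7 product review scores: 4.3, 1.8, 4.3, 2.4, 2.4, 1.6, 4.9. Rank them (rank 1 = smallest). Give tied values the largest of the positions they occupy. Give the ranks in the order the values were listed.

6, 2, 6, 4, 4, 1, 7

Sorted (ascending): 1.6, 1.8, 2.4, 2.4, 4.3, 4.3, 4.9
The 2 values of 2.4 occupy positions 3–4 → each gets rank 4.
The 2 values of 4.3 occupy positions 5–6 → each gets rank 6.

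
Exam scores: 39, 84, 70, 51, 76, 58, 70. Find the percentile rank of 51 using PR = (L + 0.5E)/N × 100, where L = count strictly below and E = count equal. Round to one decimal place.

21.4

N = 7.
Strictly below 51: 1. Equal to 51: 1.
PR = (1 + 0.5·1)/7 × 100 = 21.4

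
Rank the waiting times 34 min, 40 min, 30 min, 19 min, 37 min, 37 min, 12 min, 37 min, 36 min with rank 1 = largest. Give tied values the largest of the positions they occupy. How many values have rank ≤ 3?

Sorted (descending): 40, 37, 37, 37, 36, 34, 30, 19, 12
The 3 values of 37 occupy positions 2–4 → each gets rank 4.
Ranks ≤ 3: {1} → 1 value.

1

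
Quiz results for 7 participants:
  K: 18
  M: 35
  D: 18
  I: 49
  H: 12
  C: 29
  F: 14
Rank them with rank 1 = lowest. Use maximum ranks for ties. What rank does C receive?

Sorted (ascending): 12, 14, 18, 18, 29, 35, 49
The 2 values of 18 occupy positions 3–4 → each gets rank 4.
C has value 29 → rank 5.

5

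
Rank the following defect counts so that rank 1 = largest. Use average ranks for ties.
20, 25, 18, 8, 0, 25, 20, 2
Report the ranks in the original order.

Sorted (descending): 25, 25, 20, 20, 18, 8, 2, 0
The 2 values of 25 occupy positions 1–2 → average rank (1+2)/2 = 1.5.
The 2 values of 20 occupy positions 3–4 → average rank (3+4)/2 = 3.5.

3.5, 1.5, 5, 6, 8, 1.5, 3.5, 7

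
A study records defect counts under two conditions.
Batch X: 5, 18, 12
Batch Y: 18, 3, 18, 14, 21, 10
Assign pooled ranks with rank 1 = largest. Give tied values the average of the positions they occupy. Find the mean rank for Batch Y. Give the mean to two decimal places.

4.67

Sorted (descending): 21, 18, 18, 18, 14, 12, 10, 5, 3
The 3 values of 18 occupy positions 2–4 → average rank 3.
Batch Y values → pooled ranks: 18→3, 3→9, 18→3, 14→5, 21→1, 10→7
Mean rank = (3 + 9 + 3 + 5 + 1 + 7) / 6 = 4.67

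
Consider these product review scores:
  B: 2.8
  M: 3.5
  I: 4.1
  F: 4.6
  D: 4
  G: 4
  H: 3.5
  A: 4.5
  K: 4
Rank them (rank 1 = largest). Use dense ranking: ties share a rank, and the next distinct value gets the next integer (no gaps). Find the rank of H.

5

Sorted (descending): 4.6, 4.5, 4.1, 4, 4, 4, 3.5, 3.5, 2.8
The 3 values of 4 share dense rank 4.
The 2 values of 3.5 share dense rank 5.
Remaining distinct values take the next consecutive integers.
H has value 3.5 → rank 5.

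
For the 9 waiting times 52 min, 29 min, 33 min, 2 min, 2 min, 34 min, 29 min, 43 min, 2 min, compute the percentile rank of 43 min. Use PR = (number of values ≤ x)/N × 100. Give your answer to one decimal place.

N = 9.
Strictly below 43: 7. Equal to 43: 1.
PR = 8/9 × 100 = 88.9

88.9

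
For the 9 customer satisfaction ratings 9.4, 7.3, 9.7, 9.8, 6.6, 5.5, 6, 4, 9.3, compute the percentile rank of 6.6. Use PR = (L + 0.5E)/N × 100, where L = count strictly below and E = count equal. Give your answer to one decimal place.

38.9

N = 9.
Strictly below 6.6: 3. Equal to 6.6: 1.
PR = (3 + 0.5·1)/9 × 100 = 38.9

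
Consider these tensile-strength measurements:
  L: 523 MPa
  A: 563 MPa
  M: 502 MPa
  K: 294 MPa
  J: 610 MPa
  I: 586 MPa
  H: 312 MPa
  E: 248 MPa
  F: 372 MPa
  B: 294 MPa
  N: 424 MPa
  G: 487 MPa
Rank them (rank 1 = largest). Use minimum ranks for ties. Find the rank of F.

Sorted (descending): 610, 586, 563, 523, 502, 487, 424, 372, 312, 294, 294, 248
The 2 values of 294 occupy positions 10–11 → each gets rank 10.
F has value 372 MPa → rank 8.

8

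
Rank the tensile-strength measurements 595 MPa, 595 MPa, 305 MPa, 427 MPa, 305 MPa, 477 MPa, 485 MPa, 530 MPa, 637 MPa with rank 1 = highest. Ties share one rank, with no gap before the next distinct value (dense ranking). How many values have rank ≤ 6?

Sorted (descending): 637, 595, 595, 530, 485, 477, 427, 305, 305
The 2 values of 595 share dense rank 2.
The 2 values of 305 share dense rank 7.
Remaining distinct values take the next consecutive integers.
Ranks ≤ 6: {1, 2, 2, 3, 4, 5, 6} → 7 values.

7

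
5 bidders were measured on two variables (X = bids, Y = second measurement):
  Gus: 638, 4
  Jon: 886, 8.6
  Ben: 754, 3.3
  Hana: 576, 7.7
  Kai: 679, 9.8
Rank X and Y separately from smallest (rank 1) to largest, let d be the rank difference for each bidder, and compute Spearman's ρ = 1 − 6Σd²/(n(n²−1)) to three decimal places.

0.100

Ranks of variable 1: 2, 5, 4, 1, 3
Ranks of variable 2: 2, 4, 1, 3, 5
d = r₁ − r₂: 0, 1, 3, -2, -2
d²: 0, 1, 9, 4, 4; Σd² = 18
ρ = 1 − 6·18/(5·24) = 1 − 108/120 = 0.100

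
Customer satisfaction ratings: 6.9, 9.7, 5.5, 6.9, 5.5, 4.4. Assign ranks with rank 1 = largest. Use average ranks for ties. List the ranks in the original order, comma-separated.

2.5, 1, 4.5, 2.5, 4.5, 6

Sorted (descending): 9.7, 6.9, 6.9, 5.5, 5.5, 4.4
The 2 values of 6.9 occupy positions 2–3 → average rank (2+3)/2 = 2.5.
The 2 values of 5.5 occupy positions 4–5 → average rank (4+5)/2 = 4.5.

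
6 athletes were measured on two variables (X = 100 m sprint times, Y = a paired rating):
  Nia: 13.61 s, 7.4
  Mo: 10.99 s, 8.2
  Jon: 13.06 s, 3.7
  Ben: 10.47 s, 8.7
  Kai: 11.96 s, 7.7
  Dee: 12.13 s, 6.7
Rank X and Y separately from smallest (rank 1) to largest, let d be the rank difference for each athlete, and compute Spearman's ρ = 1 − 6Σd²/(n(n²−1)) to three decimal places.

-0.829

Ranks of variable 1: 6, 2, 5, 1, 3, 4
Ranks of variable 2: 3, 5, 1, 6, 4, 2
d = r₁ − r₂: 3, -3, 4, -5, -1, 2
d²: 9, 9, 16, 25, 1, 4; Σd² = 64
ρ = 1 − 6·64/(6·35) = 1 − 384/210 = -0.829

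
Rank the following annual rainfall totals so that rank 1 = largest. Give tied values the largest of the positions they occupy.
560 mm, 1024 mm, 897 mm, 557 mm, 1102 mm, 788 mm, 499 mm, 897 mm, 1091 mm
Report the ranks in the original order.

Sorted (descending): 1102, 1091, 1024, 897, 897, 788, 560, 557, 499
The 2 values of 897 occupy positions 4–5 → each gets rank 5.

7, 3, 5, 8, 1, 6, 9, 5, 2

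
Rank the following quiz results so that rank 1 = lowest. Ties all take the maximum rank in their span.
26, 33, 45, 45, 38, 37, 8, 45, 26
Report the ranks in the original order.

Sorted (ascending): 8, 26, 26, 33, 37, 38, 45, 45, 45
The 2 values of 26 occupy positions 2–3 → each gets rank 3.
The 3 values of 45 occupy positions 7–9 → each gets rank 9.

3, 4, 9, 9, 6, 5, 1, 9, 3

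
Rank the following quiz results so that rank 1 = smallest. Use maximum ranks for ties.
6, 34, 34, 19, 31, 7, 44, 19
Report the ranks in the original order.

Sorted (ascending): 6, 7, 19, 19, 31, 34, 34, 44
The 2 values of 19 occupy positions 3–4 → each gets rank 4.
The 2 values of 34 occupy positions 6–7 → each gets rank 7.

1, 7, 7, 4, 5, 2, 8, 4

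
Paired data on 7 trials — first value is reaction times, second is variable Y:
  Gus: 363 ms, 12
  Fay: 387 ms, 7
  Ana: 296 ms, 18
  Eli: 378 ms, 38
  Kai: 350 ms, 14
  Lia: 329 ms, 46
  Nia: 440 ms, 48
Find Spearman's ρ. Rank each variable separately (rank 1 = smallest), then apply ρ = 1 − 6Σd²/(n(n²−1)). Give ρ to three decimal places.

0.036

Ranks of variable 1: 4, 6, 1, 5, 3, 2, 7
Ranks of variable 2: 2, 1, 4, 5, 3, 6, 7
d = r₁ − r₂: 2, 5, -3, 0, 0, -4, 0
d²: 4, 25, 9, 0, 0, 16, 0; Σd² = 54
ρ = 1 − 6·54/(7·48) = 1 − 324/336 = 0.036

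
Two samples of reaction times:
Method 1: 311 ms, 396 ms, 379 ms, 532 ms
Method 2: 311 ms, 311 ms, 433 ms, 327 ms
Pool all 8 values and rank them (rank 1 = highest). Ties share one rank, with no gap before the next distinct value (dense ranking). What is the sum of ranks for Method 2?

Sorted (descending): 532, 433, 396, 379, 327, 311, 311, 311
The 3 values of 311 share dense rank 6.
Remaining distinct values take the next consecutive integers.
Method 2 values → pooled ranks: 311→6, 311→6, 433→2, 327→5
Rank sum = 6 + 6 + 2 + 5 = 19

19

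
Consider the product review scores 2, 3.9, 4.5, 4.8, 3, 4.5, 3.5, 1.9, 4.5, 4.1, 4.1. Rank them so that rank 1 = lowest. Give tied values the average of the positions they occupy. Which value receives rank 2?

Sorted (ascending): 1.9, 2, 3, 3.5, 3.9, 4.1, 4.1, 4.5, 4.5, 4.5, 4.8
The 2 values of 4.1 occupy positions 6–7 → average rank (6+7)/2 = 6.5.
The 3 values of 4.5 occupy positions 8–10 → average rank 9.
Rank 2 → value 2.

2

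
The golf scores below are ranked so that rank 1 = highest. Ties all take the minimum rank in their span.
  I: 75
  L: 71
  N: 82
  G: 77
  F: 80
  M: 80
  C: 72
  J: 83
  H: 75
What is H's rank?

Sorted (descending): 83, 82, 80, 80, 77, 75, 75, 72, 71
The 2 values of 80 occupy positions 3–4 → each gets rank 3.
The 2 values of 75 occupy positions 6–7 → each gets rank 6.
H has value 75 → rank 6.

6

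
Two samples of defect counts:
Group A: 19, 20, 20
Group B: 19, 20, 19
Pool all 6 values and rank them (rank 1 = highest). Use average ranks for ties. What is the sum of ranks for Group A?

9

Sorted (descending): 20, 20, 20, 19, 19, 19
The 3 values of 20 occupy positions 1–3 → average rank 2.
The 3 values of 19 occupy positions 4–6 → average rank 5.
Group A values → pooled ranks: 19→5, 20→2, 20→2
Rank sum = 5 + 2 + 2 = 9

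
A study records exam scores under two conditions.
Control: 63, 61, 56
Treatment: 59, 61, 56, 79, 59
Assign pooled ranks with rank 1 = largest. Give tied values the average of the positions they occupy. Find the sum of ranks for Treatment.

23

Sorted (descending): 79, 63, 61, 61, 59, 59, 56, 56
The 2 values of 61 occupy positions 3–4 → average rank (3+4)/2 = 3.5.
The 2 values of 59 occupy positions 5–6 → average rank (5+6)/2 = 5.5.
The 2 values of 56 occupy positions 7–8 → average rank (7+8)/2 = 7.5.
Treatment values → pooled ranks: 59→5.5, 61→3.5, 56→7.5, 79→1, 59→5.5
Rank sum = 5.5 + 3.5 + 7.5 + 1 + 5.5 = 23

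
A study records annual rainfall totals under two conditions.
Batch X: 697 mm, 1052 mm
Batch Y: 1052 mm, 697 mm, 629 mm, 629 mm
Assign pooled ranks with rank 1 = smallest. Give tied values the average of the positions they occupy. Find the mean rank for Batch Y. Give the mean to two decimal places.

3.00

Sorted (ascending): 629, 629, 697, 697, 1052, 1052
The 2 values of 629 occupy positions 1–2 → average rank (1+2)/2 = 1.5.
The 2 values of 697 occupy positions 3–4 → average rank (3+4)/2 = 3.5.
The 2 values of 1052 occupy positions 5–6 → average rank (5+6)/2 = 5.5.
Batch Y values → pooled ranks: 1052→5.5, 697→3.5, 629→1.5, 629→1.5
Mean rank = (5.5 + 3.5 + 1.5 + 1.5) / 4 = 3.00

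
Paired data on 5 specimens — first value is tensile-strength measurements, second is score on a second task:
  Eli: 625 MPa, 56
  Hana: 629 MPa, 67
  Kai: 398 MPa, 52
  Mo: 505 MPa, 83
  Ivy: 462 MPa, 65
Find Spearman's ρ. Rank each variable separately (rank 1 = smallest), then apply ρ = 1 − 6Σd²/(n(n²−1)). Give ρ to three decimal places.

Ranks of variable 1: 4, 5, 1, 3, 2
Ranks of variable 2: 2, 4, 1, 5, 3
d = r₁ − r₂: 2, 1, 0, -2, -1
d²: 4, 1, 0, 4, 1; Σd² = 10
ρ = 1 − 6·10/(5·24) = 1 − 60/120 = 0.500

0.500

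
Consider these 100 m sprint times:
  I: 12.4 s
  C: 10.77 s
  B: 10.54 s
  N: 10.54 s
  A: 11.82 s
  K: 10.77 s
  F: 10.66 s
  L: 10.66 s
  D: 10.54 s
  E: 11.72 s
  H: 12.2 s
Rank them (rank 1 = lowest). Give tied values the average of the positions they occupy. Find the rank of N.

2

Sorted (ascending): 10.54, 10.54, 10.54, 10.66, 10.66, 10.77, 10.77, 11.72, 11.82, 12.2, 12.4
The 3 values of 10.54 occupy positions 1–3 → average rank 2.
The 2 values of 10.66 occupy positions 4–5 → average rank (4+5)/2 = 4.5.
The 2 values of 10.77 occupy positions 6–7 → average rank (6+7)/2 = 6.5.
N has value 10.54 s → rank 2.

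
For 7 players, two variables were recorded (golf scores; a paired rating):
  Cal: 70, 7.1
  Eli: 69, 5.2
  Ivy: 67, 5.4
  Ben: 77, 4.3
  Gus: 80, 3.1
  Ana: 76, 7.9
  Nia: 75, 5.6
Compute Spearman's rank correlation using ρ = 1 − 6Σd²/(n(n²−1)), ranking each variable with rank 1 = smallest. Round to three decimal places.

Ranks of variable 1: 3, 2, 1, 6, 7, 5, 4
Ranks of variable 2: 6, 3, 4, 2, 1, 7, 5
d = r₁ − r₂: -3, -1, -3, 4, 6, -2, -1
d²: 9, 1, 9, 16, 36, 4, 1; Σd² = 76
ρ = 1 − 6·76/(7·48) = 1 − 456/336 = -0.357

-0.357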